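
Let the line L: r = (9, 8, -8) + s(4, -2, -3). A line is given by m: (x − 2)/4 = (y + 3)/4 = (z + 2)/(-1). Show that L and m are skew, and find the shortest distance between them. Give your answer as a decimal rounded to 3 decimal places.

4.634

m has direction (4, 4, -1) through (2, -3, -2).
Common perpendicular direction n = (4, -2, -3) × (4, 4, -1) = (14, -8, 24).
With w = (2, -3, -2) − (9, 8, -8) = (-7, -11, 6), w · n = 134.
Since n ≠ 0 the lines are not parallel, and w · n = 134 ≠ 0 so they do not intersect; hence they are skew.
Distance = |w · n| / |n| = |134| / √836 ≈ 4.634.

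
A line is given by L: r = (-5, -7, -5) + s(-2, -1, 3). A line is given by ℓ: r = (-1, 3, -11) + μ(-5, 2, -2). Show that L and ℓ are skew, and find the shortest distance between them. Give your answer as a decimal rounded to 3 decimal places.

Common perpendicular direction n = (-2, -1, 3) × (-5, 2, -2) = (-4, -19, -9).
With w = (-1, 3, -11) − (-5, -7, -5) = (4, 10, -6), w · n = -152.
Since n ≠ 0 the lines are not parallel, and w · n = -152 ≠ 0 so they do not intersect; hence they are skew.
Distance = |w · n| / |n| = |-152| / √458 ≈ 7.102.

7.102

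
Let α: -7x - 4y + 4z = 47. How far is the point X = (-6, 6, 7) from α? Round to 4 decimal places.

0.1111

n·X − d = (-7)·(-6) + (-4)·(6) + (4)·(7) − 47 = -1; |n| = √81.
Distance = |-1| / √81 = 1/√81 ≈ 0.1111.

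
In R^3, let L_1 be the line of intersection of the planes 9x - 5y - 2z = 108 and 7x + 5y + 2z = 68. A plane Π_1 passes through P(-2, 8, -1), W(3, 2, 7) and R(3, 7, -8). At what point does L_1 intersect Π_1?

Direction of L_1: (9, -5, -2) × (7, 5, 2) = (0, -32, 80).
A point on L_1: solving the two plane equations with y = 5 gives (11, 5, -17).
PW = (5, -6, 8), PR = (5, -1, -7); a normal to Π_1 is PW × PR = (50, 75, 25).
Using P: Π_1 has equation 50x + 75y + 25z = 475.
Substitute r = (11, 5, -17) + t(0, -32, 80) into the plane: 500 + (-400)t = 475, so t = 1/16.
Intersection: (11, 5, -17) + (1/16)·(0, -32, 80) = (11, 3, -12).

(11, 3, -12)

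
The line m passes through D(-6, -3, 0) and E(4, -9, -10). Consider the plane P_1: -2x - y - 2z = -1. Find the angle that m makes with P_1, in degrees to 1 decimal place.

A direction vector for m is E − D = (10, -6, -10).
sin θ = |n·v| / (|n||v|) = |6| / (√9 · √236) = 0.13019.
θ ≈ 7.5°.

7.5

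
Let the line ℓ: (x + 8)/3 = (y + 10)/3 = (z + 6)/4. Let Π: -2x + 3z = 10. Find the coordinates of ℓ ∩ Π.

(-2, -4, 2)

ℓ has direction (3, 3, 4) through (-8, -10, -6).
Substitute r = (-8, -10, -6) + t(3, 3, 4) into the plane: -2 + 6t = 10, so t = 2.
Intersection: (-8, -10, -6) + 2·(3, 3, 4) = (-2, -4, 2).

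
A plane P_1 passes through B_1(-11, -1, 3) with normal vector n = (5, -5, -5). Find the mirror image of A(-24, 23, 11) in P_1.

P_1: n·r = n·B_1 gives 5x - 5y - 5z = -65.
λ = (n·A − d)/|n|² = (-290 − (-65))/75 = -3.
Reflection = A − 2λn = (-24, 23, 11) − (-6)·(5, -5, -5) = (6, -7, -19).

(6, -7, -19)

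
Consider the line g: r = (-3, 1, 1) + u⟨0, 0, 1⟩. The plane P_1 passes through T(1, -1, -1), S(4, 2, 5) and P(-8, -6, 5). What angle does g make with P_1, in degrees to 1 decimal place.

7.9

TS = (3, 3, 6), TP = (-9, -5, 6); a normal to P_1 is TS × TP = (48, -72, 12).
Using T: P_1 has equation 48x - 72y + 12z = 108.
sin θ = |n·v| / (|n||v|) = |12| / (√7632 · √1) = 0.13736.
θ ≈ 7.9°.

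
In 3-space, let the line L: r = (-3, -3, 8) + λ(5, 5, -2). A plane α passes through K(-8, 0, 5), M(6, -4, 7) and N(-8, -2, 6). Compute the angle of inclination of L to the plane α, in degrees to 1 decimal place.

3.5

KM = (14, -4, 2), KN = (0, -2, 1); a normal to α is KM × KN = (0, -14, -28).
Using K: α has equation -14y - 28z = -140.
sin θ = |n·v| / (|n||v|) = |-14| / (√980 · √54) = 0.06086.
θ ≈ 3.5°.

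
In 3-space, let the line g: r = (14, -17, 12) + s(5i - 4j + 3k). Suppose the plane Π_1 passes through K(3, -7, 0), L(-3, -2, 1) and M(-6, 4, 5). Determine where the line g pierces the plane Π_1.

KL = (-6, 5, 1), KM = (-9, 11, 5); a normal to Π_1 is KL × KM = (14, 21, -21).
Using K: Π_1 has equation 14x + 21y - 21z = -105.
Substitute r = (14, -17, 12) + t(5, -4, 3) into the plane: -413 + (-77)t = -105, so t = -4.
Intersection: (14, -17, 12) + (-4)·(5, -4, 3) = (-6, -1, 0).

(-6, -1, 0)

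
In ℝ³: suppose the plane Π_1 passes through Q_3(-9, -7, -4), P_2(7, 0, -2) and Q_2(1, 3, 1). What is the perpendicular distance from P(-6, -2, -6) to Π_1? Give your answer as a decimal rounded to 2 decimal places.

3.98

Q_3P_2 = (16, 7, 2), Q_3Q_2 = (10, 10, 5); a normal to Π_1 is Q_3P_2 × Q_3Q_2 = (15, -60, 90).
Using Q_3: Π_1 has equation 15x - 60y + 90z = -75.
n·P − d = (15)·(-6) + (-60)·(-2) + (90)·(-6) − (-75) = -435; |n| = √11925.
Distance = |-435| / √11925 = 435/√11925 ≈ 3.98.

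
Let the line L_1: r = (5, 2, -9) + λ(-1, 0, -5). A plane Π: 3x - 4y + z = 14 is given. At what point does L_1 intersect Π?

Substitute r = (5, 2, -9) + t(-1, 0, -5) into the plane: -2 + (-8)t = 14, so t = -2.
Intersection: (5, 2, -9) + (-2)·(-1, 0, -5) = (7, 2, 1).

(7, 2, 1)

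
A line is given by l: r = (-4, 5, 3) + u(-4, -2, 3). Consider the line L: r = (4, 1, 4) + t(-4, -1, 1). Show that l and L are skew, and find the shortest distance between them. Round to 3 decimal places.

4.000

Common perpendicular direction n = (-4, -2, 3) × (-4, -1, 1) = (1, -8, -4).
With w = (4, 1, 4) − (-4, 5, 3) = (8, -4, 1), w · n = 36.
Since n ≠ 0 the lines are not parallel, and w · n = 36 ≠ 0 so they do not intersect; hence they are skew.
Distance = |w · n| / |n| = |36| / √81 ≈ 4.000.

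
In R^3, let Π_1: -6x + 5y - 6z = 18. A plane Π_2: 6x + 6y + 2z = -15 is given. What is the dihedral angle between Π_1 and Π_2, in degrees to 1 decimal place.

77.9

cos θ = |n₁·n₂| / (|n₁||n₂|) = |-18| / (√97 · √76).
θ = arccos(0.20964) ≈ 77.9°.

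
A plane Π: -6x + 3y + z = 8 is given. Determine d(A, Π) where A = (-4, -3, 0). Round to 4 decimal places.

1.0321

n·A − d = (-6)·(-4) + (3)·(-3) + (1)·(0) − 8 = 7; |n| = √46.
Distance = |7| / √46 = 7/√46 ≈ 1.0321.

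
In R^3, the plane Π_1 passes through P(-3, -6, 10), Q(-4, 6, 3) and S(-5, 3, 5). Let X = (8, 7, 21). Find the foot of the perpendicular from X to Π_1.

(5, -2, 6)

PQ = (-1, 12, -7), PS = (-2, 9, -5); a normal to Π_1 is PQ × PS = (3, 9, 15).
Using P: Π_1 has equation 3x + 9y + 15z = 87.
Foot = X − λn with λ = (n·X − d)/|n|² = (402 − 87)/315 = 1.
Foot = (8, 7, 21) − 1·(3, 9, 15) = (5, -2, 6).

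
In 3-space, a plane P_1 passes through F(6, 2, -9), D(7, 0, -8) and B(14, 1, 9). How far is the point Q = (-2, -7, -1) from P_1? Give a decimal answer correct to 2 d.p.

12.45

FD = (1, -2, 1), FB = (8, -1, 18); a normal to P_1 is FD × FB = (-35, -10, 15).
Using F: P_1 has equation -35x - 10y + 15z = -365.
n·Q − d = (-35)·(-2) + (-10)·(-7) + (15)·(-1) − (-365) = 490; |n| = √1550.
Distance = |490| / √1550 = 490/√1550 ≈ 12.45.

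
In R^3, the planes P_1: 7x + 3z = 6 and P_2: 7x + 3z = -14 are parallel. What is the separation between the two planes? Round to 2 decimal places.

2.63

Same normal n = (7, 0, 3) with |n| = √58; distance = |6 − (-14)| / |n| = 20/√58 ≈ 2.63.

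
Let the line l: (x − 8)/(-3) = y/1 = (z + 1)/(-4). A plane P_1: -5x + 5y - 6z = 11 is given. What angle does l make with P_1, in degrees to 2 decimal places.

l has direction (-3, 1, -4) through (8, 0, -1).
sin θ = |n·v| / (|n||v|) = |44| / (√86 · √26) = 0.93050.
θ ≈ 68.51°.

68.51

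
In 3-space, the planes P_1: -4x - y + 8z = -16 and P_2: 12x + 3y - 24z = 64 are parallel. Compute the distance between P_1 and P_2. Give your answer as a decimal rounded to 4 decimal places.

0.5926

Rescale P_2 by 1/(-3): -4x - y + 8z = -64/3. Then distance = |-16 − (-64/3)| / √81 ≈ 0.5926.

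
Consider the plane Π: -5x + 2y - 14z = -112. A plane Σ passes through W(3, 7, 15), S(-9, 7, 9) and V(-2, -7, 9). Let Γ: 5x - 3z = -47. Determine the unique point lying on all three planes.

(-4, -3, 9)

WS = (-12, 0, -6), WV = (-5, -14, -6); a normal to Σ is WS × WV = (-84, -42, 168).
Using W: Σ has equation -84x - 42y + 168z = 1974.
Solving the 3×3 linear system -5x + 2y - 14z = -112, -84x - 42y + 168z = 1974, 5x - 3z = -47 (e.g. by elimination or Cramer's rule, determinant = -2394) gives (-4, -3, 9).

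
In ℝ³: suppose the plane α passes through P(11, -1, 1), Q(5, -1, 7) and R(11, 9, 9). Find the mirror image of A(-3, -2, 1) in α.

PQ = (-6, 0, 6), PR = (0, 10, 8); a normal to α is PQ × PR = (-60, 48, -60).
Using P: α has equation -60x + 48y - 60z = -768.
λ = (n·A − d)/|n|² = (24 − (-768))/9504 = 1/12.
Reflection = A − 2λn = (-3, -2, 1) − (1/6)·(-60, 48, -60) = (7, -10, 11).

(7, -10, 11)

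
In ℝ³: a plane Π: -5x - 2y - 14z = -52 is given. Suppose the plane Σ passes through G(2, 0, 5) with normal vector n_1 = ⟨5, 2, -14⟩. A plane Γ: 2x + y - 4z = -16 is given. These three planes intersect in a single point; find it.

Σ: n_1·r = n_1·G gives 5x + 2y - 14z = -60.
Solving the 3×3 linear system -5x - 2y - 14z = -52, 5x + 2y - 14z = -60, 2x + y - 4z = -16 (e.g. by elimination or Cramer's rule, determinant = -28) gives (-4, 8, 4).

(-4, 8, 4)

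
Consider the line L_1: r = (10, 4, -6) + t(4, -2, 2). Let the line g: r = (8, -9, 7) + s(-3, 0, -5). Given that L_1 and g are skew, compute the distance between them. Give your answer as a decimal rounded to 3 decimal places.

Common perpendicular direction n = (4, -2, 2) × (-3, 0, -5) = (10, 14, -6).
With w = (8, -9, 7) − (10, 4, -6) = (-2, -13, 13), w · n = -280.
Distance = |w · n| / |n| = |-280| / √332 ≈ 15.367.

15.367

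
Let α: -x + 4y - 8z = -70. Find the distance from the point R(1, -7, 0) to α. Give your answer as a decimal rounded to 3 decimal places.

n·R − d = (-1)·(1) + (4)·(-7) + (-8)·(0) − (-70) = 41; |n| = √81.
Distance = |41| / √81 = 41/√81 ≈ 4.556.

4.556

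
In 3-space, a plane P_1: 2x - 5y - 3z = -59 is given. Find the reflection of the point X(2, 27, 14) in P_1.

(14, -3, -4)

λ = (n·X − d)/|n|² = (-173 − (-59))/38 = -3.
Reflection = X − 2λn = (2, 27, 14) − (-6)·(2, -5, -3) = (14, -3, -4).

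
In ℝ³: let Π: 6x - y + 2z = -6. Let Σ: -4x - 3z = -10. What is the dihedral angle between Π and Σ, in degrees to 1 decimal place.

cos θ = |n₁·n₂| / (|n₁||n₂|) = |-30| / (√41 · √25).
θ = arccos(0.93704) ≈ 20.4°.

20.4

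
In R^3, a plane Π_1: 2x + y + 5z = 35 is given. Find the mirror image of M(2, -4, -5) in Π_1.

λ = (n·M − d)/|n|² = (-25 − 35)/30 = -2.
Reflection = M − 2λn = (2, -4, -5) − (-4)·(2, 1, 5) = (10, 0, 15).

(10, 0, 15)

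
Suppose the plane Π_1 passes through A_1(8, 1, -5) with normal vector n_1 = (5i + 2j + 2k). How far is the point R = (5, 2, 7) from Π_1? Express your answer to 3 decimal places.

1.915

Π_1: n_1·r = n_1·A_1 gives 5x + 2y + 2z = 32.
n·R − d = (5)·(5) + (2)·(2) + (2)·(7) − 32 = 11; |n| = √33.
Distance = |11| / √33 = 11/√33 ≈ 1.915.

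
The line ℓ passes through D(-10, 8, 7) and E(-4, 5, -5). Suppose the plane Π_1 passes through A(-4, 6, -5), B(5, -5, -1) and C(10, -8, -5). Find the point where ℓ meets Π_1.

(-6, 6, -1)

A direction vector for ℓ is E − D = (6, -3, -12).
AB = (9, -11, 4), AC = (14, -14, 0); a normal to Π_1 is AB × AC = (56, 56, 28).
Using A: Π_1 has equation 56x + 56y + 28z = -28.
Substitute r = (-10, 8, 7) + t(6, -3, -12) into the plane: 84 + (-168)t = -28, so t = 2/3.
Intersection: (-10, 8, 7) + (2/3)·(6, -3, -12) = (-6, 6, -1).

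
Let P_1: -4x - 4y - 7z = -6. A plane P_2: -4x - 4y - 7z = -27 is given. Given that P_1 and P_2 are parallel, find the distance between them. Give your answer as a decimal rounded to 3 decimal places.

Same normal n = (-4, -4, -7) with |n| = √81; distance = |-6 − (-27)| / |n| = 21/√81 ≈ 2.333.

2.333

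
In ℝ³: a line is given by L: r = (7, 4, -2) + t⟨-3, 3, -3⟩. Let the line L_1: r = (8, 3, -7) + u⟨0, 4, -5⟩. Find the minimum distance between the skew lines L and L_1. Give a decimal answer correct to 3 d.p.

Common perpendicular direction n = (-3, 3, -3) × (0, 4, -5) = (-3, -15, -12).
With w = (8, 3, -7) − (7, 4, -2) = (1, -1, -5), w · n = 72.
Distance = |w · n| / |n| = |72| / √378 ≈ 3.703.

3.703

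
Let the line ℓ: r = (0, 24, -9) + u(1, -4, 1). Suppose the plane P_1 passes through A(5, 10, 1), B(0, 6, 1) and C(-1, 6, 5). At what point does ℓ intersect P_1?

(4, 8, -5)

AB = (-5, -4, 0), AC = (-6, -4, 4); a normal to P_1 is AB × AC = (-16, 20, -4).
Using A: P_1 has equation -16x + 20y - 4z = 116.
Substitute r = (0, 24, -9) + t(1, -4, 1) into the plane: 516 + (-100)t = 116, so t = 4.
Intersection: (0, 24, -9) + 4·(1, -4, 1) = (4, 8, -5).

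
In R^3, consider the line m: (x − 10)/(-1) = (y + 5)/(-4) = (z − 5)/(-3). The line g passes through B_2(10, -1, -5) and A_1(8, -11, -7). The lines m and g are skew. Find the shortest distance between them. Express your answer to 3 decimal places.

m has direction (-1, -4, -3) through (10, -5, 5).
A direction vector for g is A_1 − B_2 = (-2, -10, -2).
Common perpendicular direction n = (-1, -4, -3) × (-2, -10, -2) = (-22, 4, 2).
With w = (10, -1, -5) − (10, -5, 5) = (0, 4, -10), w · n = -4.
Distance = |w · n| / |n| = |-4| / √504 ≈ 0.178.

0.178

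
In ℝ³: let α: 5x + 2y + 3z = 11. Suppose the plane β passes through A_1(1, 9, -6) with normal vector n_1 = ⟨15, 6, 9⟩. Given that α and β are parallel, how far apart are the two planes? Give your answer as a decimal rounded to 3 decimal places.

β: n_1·r = n_1·A_1 gives 15x + 6y + 9z = 15.
Rescale β by 1/3: 5x + 2y + 3z = 5. Then distance = |11 − 5| / √38 ≈ 0.973.

0.973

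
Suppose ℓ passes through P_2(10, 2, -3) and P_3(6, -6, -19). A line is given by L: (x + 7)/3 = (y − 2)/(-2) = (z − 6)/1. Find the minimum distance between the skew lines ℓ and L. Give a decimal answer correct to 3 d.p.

14.335

A direction vector for ℓ is P_3 − P_2 = (-4, -8, -16).
L has direction (3, -2, 1) through (-7, 2, 6).
Common perpendicular direction n = (-4, -8, -16) × (3, -2, 1) = (-40, -44, 32).
With w = (-7, 2, 6) − (10, 2, -3) = (-17, 0, 9), w · n = 968.
Distance = |w · n| / |n| = |968| / √4560 ≈ 14.335.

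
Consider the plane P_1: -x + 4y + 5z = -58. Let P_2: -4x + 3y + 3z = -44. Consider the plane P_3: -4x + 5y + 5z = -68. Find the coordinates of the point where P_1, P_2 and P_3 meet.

(2, -4, -8)

Solving the 3×3 linear system -x + 4y + 5z = -58, -4x + 3y + 3z = -44, -4x + 5y + 5z = -68 (e.g. by elimination or Cramer's rule, determinant = -8) gives (2, -4, -8).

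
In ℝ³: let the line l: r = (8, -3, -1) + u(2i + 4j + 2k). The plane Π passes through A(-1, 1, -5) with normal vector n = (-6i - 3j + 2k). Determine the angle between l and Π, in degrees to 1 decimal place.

Π: n·r = n·A gives -6x - 3y + 2z = -7.
sin θ = |n·v| / (|n||v|) = |-20| / (√49 · √24) = 0.58321.
θ ≈ 35.7°.

35.7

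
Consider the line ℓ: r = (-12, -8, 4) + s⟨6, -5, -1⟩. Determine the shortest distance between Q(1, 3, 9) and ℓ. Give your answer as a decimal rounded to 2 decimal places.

Taking (-12, -8, 4) on ℓ with direction v = (6, -5, -1): w = Q − (-12, -8, 4) = (13, 11, 5), and w × v = (14, 43, -131).
Distance = |w × v| / |v| = √19206 / √62 ≈ 17.60.

17.60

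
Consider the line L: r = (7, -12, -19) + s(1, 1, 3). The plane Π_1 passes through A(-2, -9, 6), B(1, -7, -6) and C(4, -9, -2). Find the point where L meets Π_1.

(10, -9, -10)

AB = (3, 2, -12), AC = (6, 0, -8); a normal to Π_1 is AB × AC = (-16, -48, -12).
Using A: Π_1 has equation -16x - 48y - 12z = 392.
Substitute r = (7, -12, -19) + t(1, 1, 3) into the plane: 692 + (-100)t = 392, so t = 3.
Intersection: (7, -12, -19) + 3·(1, 1, 3) = (10, -9, -10).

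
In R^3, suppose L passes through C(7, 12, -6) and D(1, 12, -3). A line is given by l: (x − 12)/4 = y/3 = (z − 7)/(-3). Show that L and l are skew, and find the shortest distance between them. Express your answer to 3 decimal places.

A direction vector for L is D − C = (-6, 0, 3).
l has direction (4, 3, -3) through (12, 0, 7).
Common perpendicular direction n = (-6, 0, 3) × (4, 3, -3) = (-9, -6, -18).
With w = (12, 0, 7) − (7, 12, -6) = (5, -12, 13), w · n = -207.
Since n ≠ 0 the lines are not parallel, and w · n = -207 ≠ 0 so they do not intersect; hence they are skew.
Distance = |w · n| / |n| = |-207| / √441 ≈ 9.857.

9.857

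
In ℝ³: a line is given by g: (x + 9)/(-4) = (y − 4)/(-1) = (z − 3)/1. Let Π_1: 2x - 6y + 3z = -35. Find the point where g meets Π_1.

g has direction (-4, -1, 1) through (-9, 4, 3).
Substitute r = (-9, 4, 3) + t(-4, -1, 1) into the plane: -33 + 1t = -35, so t = -2.
Intersection: (-9, 4, 3) + (-2)·(-4, -1, 1) = (-1, 6, 1).

(-1, 6, 1)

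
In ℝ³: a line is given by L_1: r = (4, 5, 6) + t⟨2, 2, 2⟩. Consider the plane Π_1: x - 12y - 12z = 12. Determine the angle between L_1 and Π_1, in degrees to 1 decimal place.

sin θ = |n·v| / (|n||v|) = |-46| / (√289 · √12) = 0.78112.
θ ≈ 51.4°.

51.4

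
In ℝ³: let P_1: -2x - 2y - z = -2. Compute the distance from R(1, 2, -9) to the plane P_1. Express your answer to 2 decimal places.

n·R − d = (-2)·(1) + (-2)·(2) + (-1)·(-9) − (-2) = 5; |n| = √9.
Distance = |5| / √9 = 5/√9 ≈ 1.67.

1.67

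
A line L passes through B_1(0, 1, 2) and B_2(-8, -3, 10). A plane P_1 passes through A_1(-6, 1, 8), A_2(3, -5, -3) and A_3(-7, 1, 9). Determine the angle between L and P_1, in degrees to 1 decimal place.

A direction vector for L is B_2 − B_1 = (-8, -4, 8).
A_1A_2 = (9, -6, -11), A_1A_3 = (-1, 0, 1); a normal to P_1 is A_1A_2 × A_1A_3 = (-6, 2, -6).
Using A_1: P_1 has equation -6x + 2y - 6z = -10.
sin θ = |n·v| / (|n||v|) = |-8| / (√76 · √144) = 0.07647.
θ ≈ 4.4°.

4.4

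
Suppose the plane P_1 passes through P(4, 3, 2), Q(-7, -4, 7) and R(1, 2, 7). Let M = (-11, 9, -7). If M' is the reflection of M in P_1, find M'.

PQ = (-11, -7, 5), PR = (-3, -1, 5); a normal to P_1 is PQ × PR = (-30, 40, -10).
Using P: P_1 has equation -30x + 40y - 10z = -20.
λ = (n·M − d)/|n|² = (760 − (-20))/2600 = 3/10.
Reflection = M − 2λn = (-11, 9, -7) − (3/5)·(-30, 40, -10) = (7, -15, -1).

(7, -15, -1)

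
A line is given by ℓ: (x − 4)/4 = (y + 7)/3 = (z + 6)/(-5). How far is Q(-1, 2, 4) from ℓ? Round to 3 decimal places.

13.001

ℓ has direction (4, 3, -5) through (4, -7, -6).
Taking (4, -7, -6) on ℓ with direction v = (4, 3, -5): w = Q − (4, -7, -6) = (-5, 9, 10), and w × v = (-75, 15, -51).
Distance = |w × v| / |v| = √8451 / √50 ≈ 13.001.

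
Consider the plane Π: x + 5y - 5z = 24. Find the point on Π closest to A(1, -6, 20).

Foot = A − λn with λ = (n·A − d)/|n|² = (-129 − 24)/51 = -3.
Foot = (1, -6, 20) − (-3)·(1, 5, -5) = (4, 9, 5).

(4, 9, 5)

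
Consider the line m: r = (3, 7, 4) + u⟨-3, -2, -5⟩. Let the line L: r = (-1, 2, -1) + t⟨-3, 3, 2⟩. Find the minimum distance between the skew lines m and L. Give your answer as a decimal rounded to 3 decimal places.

Common perpendicular direction n = (-3, -2, -5) × (-3, 3, 2) = (11, 21, -15).
With w = (-1, 2, -1) − (3, 7, 4) = (-4, -5, -5), w · n = -74.
Distance = |w · n| / |n| = |-74| / √787 ≈ 2.638.

2.638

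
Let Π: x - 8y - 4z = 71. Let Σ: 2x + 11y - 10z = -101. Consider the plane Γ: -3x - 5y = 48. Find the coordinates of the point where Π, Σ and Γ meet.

(-1, -9, 0)

Solving the 3×3 linear system x - 8y - 4z = 71, 2x + 11y - 10z = -101, -3x - 5y = 48 (e.g. by elimination or Cramer's rule, determinant = -382) gives (-1, -9, 0).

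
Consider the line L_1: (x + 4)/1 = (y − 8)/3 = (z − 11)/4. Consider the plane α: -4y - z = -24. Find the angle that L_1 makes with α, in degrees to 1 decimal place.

L_1 has direction (1, 3, 4) through (-4, 8, 11).
sin θ = |n·v| / (|n||v|) = |-16| / (√17 · √26) = 0.76104.
θ ≈ 49.6°.

49.6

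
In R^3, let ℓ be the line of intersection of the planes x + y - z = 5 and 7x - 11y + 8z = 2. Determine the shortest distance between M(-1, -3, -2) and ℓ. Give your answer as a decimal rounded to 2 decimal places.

Direction of ℓ: (1, 1, -1) × (7, -11, 8) = (-3, -15, -18).
A point on ℓ: solving the two plane equations with x = 3 gives (3, 1, -1).
Taking (3, 1, -1) on ℓ with direction v = (-3, -15, -18): w = M − (3, 1, -1) = (-4, -4, -1), and w × v = (57, -69, 48).
Distance = |w × v| / |v| = √10314 / √558 ≈ 4.30.

4.30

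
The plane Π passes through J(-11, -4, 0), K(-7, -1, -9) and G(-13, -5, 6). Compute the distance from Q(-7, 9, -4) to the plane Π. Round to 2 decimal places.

4.55

JK = (4, 3, -9), JG = (-2, -1, 6); a normal to Π is JK × JG = (9, -6, 2).
Using J: Π has equation 9x - 6y + 2z = -75.
n·Q − d = (9)·(-7) + (-6)·(9) + (2)·(-4) − (-75) = -50; |n| = √121.
Distance = |-50| / √121 = 50/√121 ≈ 4.55.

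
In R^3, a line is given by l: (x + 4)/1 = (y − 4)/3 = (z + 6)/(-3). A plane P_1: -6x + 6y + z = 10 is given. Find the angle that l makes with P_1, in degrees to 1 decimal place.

14.0

l has direction (1, 3, -3) through (-4, 4, -6).
sin θ = |n·v| / (|n||v|) = |9| / (√73 · √19) = 0.24166.
θ ≈ 14.0°.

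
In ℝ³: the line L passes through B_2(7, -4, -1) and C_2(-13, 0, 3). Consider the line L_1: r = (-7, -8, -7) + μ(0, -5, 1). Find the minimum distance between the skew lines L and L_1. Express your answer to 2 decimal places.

A direction vector for L is C_2 − B_2 = (-20, 4, 4).
Common perpendicular direction n = (-20, 4, 4) × (0, -5, 1) = (24, 20, 100).
With w = (-7, -8, -7) − (7, -4, -1) = (-14, -4, -6), w · n = -1016.
Distance = |w · n| / |n| = |-1016| / √10976 ≈ 9.70.

9.70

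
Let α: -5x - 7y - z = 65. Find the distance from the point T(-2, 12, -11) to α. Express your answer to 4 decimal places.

14.7802

n·T − d = (-5)·(-2) + (-7)·(12) + (-1)·(-11) − 65 = -128; |n| = √75.
Distance = |-128| / √75 = 128/√75 ≈ 14.7802.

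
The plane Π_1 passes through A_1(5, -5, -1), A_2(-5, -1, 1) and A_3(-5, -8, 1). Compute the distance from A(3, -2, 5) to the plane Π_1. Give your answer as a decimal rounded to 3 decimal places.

A_1A_2 = (-10, 4, 2), A_1A_3 = (-10, -3, 2); a normal to Π_1 is A_1A_2 × A_1A_3 = (14, 0, 70).
Using A_1: Π_1 has equation 14x + 70z = 0.
n·A − d = (14)·(3) + (0)·(-2) + (70)·(5) − 0 = 392; |n| = √5096.
Distance = |392| / √5096 = 392/√5096 ≈ 5.491.

5.491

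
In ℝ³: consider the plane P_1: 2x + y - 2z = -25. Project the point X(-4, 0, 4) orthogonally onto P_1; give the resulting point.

(-6, -1, 6)

Foot = X − λn with λ = (n·X − d)/|n|² = (-16 − (-25))/9 = 1.
Foot = (-4, 0, 4) − 1·(2, 1, -2) = (-6, -1, 6).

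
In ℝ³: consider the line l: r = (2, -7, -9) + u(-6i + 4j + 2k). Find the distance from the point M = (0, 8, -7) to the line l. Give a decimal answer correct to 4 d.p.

Taking (2, -7, -9) on l with direction v = (-6, 4, 2): w = M − (2, -7, -9) = (-2, 15, 2), and w × v = (22, -8, 82).
Distance = |w × v| / |v| = √7272 / √56 ≈ 11.3955.

11.3955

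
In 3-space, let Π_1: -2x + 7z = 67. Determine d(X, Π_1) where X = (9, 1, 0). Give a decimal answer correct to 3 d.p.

n·X − d = (-2)·(9) + (0)·(1) + (7)·(0) − 67 = -85; |n| = √53.
Distance = |-85| / √53 = 85/√53 ≈ 11.676.

11.676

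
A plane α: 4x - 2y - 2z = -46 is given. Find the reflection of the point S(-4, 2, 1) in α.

λ = (n·S − d)/|n|² = (-22 − (-46))/24 = 1.
Reflection = S − 2λn = (-4, 2, 1) − 2·(4, -2, -2) = (-12, 6, 5).

(-12, 6, 5)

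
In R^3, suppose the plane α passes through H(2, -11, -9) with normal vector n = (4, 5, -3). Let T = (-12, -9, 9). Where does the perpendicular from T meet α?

α: n·r = n·H gives 4x + 5y - 3z = -20.
Foot = T − λn with λ = (n·T − d)/|n|² = (-120 − (-20))/50 = -2.
Foot = (-12, -9, 9) − (-2)·(4, 5, -3) = (-4, 1, 3).

(-4, 1, 3)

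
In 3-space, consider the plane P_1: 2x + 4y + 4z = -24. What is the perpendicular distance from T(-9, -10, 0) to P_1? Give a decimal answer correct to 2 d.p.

n·T − d = (2)·(-9) + (4)·(-10) + (4)·(0) − (-24) = -34; |n| = √36.
Distance = |-34| / √36 = 34/√36 ≈ 5.67.

5.67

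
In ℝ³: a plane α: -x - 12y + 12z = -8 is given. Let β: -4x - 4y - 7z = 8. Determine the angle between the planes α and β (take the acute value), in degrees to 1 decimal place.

cos θ = |n₁·n₂| / (|n₁||n₂|) = |-32| / (√289 · √81).
θ = arccos(0.20915) ≈ 77.9°.

77.9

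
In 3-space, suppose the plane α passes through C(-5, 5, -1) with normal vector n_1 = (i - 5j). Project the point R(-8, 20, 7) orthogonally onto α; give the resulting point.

α: n_1·r = n_1·C gives x - 5y = -30.
Foot = R − λn with λ = (n·R − d)/|n|² = (-108 − (-30))/26 = -3.
Foot = (-8, 20, 7) − (-3)·(1, -5, 0) = (-5, 5, 7).

(-5, 5, 7)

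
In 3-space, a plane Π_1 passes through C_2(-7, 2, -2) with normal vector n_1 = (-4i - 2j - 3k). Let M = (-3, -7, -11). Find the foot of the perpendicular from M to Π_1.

(1, -5, -8)

Π_1: n_1·r = n_1·C_2 gives -4x - 2y - 3z = 30.
Foot = M − λn with λ = (n·M − d)/|n|² = (59 − 30)/29 = 1.
Foot = (-3, -7, -11) − 1·(-4, -2, -3) = (1, -5, -8).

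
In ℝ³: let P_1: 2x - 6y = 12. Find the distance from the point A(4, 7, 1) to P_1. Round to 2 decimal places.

7.27

n·A − d = (2)·(4) + (-6)·(7) + (0)·(1) − 12 = -46; |n| = √40.
Distance = |-46| / √40 = 46/√40 ≈ 7.27.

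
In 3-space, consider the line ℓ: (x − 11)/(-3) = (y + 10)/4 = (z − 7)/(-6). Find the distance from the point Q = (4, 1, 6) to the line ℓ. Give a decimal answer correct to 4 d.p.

ℓ has direction (-3, 4, -6) through (11, -10, 7).
Taking (11, -10, 7) on ℓ with direction v = (-3, 4, -6): w = Q − (11, -10, 7) = (-7, 11, -1), and w × v = (-62, -39, 5).
Distance = |w × v| / |v| = √5390 / √61 ≈ 9.4000.

9.4000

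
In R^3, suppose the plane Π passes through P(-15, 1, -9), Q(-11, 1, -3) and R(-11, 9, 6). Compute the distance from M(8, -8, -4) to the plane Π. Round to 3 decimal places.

9.118

PQ = (4, 0, 6), PR = (4, 8, 15); a normal to Π is PQ × PR = (-48, -36, 32).
Using P: Π has equation -48x - 36y + 32z = 396.
n·M − d = (-48)·(8) + (-36)·(-8) + (32)·(-4) − 396 = -620; |n| = √4624.
Distance = |-620| / √4624 = 620/√4624 ≈ 9.118.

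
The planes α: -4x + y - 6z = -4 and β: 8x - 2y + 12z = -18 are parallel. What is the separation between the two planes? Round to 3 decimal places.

1.786

Rescale β by 1/(-2): -4x + y - 6z = 9. Then distance = |-4 − 9| / √53 ≈ 1.786.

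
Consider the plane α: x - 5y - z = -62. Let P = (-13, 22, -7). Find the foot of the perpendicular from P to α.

Foot = P − λn with λ = (n·P − d)/|n|² = (-116 − (-62))/27 = -2.
Foot = (-13, 22, -7) − (-2)·(1, -5, -1) = (-11, 12, -9).

(-11, 12, -9)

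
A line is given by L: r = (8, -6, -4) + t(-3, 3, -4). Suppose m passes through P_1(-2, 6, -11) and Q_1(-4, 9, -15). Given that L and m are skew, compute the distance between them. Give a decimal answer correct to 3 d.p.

A direction vector for m is Q_1 − P_1 = (-2, 3, -4).
Common perpendicular direction n = (-3, 3, -4) × (-2, 3, -4) = (0, -4, -3).
With w = (-2, 6, -11) − (8, -6, -4) = (-10, 12, -7), w · n = -27.
Distance = |w · n| / |n| = |-27| / √25 ≈ 5.400.

5.400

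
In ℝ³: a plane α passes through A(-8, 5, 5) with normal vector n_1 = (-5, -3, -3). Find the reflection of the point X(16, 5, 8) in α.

(-14, -13, -10)

α: n_1·r = n_1·A gives -5x - 3y - 3z = 10.
λ = (n·X − d)/|n|² = (-119 − 10)/43 = -3.
Reflection = X − 2λn = (16, 5, 8) − (-6)·(-5, -3, -3) = (-14, -13, -10).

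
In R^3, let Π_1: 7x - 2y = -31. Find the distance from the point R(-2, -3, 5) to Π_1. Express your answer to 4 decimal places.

3.1593

n·R − d = (7)·(-2) + (-2)·(-3) + (0)·(5) − (-31) = 23; |n| = √53.
Distance = |23| / √53 = 23/√53 ≈ 3.1593.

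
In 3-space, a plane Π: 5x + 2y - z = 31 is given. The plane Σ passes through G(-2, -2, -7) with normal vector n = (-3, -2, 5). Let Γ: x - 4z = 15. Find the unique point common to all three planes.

(7, -3, -2)

Σ: n·r = n·G gives -3x - 2y + 5z = -25.
Solving the 3×3 linear system 5x + 2y - z = 31, -3x - 2y + 5z = -25, x - 4z = 15 (e.g. by elimination or Cramer's rule, determinant = 24) gives (7, -3, -2).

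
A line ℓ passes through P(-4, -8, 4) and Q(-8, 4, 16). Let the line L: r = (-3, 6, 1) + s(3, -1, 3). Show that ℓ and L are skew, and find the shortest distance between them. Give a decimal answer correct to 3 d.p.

10.873

A direction vector for ℓ is Q − P = (-4, 12, 12).
Common perpendicular direction n = (-4, 12, 12) × (3, -1, 3) = (48, 48, -32).
With w = (-3, 6, 1) − (-4, -8, 4) = (1, 14, -3), w · n = 816.
Since n ≠ 0 the lines are not parallel, and w · n = 816 ≠ 0 so they do not intersect; hence they are skew.
Distance = |w · n| / |n| = |816| / √5632 ≈ 10.873.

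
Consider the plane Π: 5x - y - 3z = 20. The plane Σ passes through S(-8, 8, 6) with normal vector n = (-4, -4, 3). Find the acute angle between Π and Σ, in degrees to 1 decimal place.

Σ: n·r = n·S gives -4x - 4y + 3z = 18.
cos θ = |n₁·n₂| / (|n₁||n₂|) = |-25| / (√35 · √41).
θ = arccos(0.65995) ≈ 48.7°.

48.7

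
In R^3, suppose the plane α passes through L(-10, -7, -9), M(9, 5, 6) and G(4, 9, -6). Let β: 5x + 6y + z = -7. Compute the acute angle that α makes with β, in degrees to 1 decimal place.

LM = (19, 12, 15), LG = (14, 16, 3); a normal to α is LM × LG = (-204, 153, 136).
Using L: α has equation -204x + 153y + 136z = -255.
cos θ = |n₁·n₂| / (|n₁||n₂|) = |34| / (√83521 · √62).
θ = arccos(0.01494) ≈ 89.1°.

89.1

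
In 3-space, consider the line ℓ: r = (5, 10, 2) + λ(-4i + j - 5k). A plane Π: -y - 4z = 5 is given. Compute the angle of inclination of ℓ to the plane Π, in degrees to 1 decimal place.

45.3

sin θ = |n·v| / (|n||v|) = |19| / (√17 · √42) = 0.71106.
θ ≈ 45.3°.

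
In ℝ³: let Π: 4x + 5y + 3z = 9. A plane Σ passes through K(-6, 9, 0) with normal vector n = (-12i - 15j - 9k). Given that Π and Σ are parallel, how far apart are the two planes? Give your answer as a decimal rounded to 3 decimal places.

1.697

Σ: n·r = n·K gives -12x - 15y - 9z = -63.
Rescale Σ by 1/(-3): 4x + 5y + 3z = 21. Then distance = |9 − 21| / √50 ≈ 1.697.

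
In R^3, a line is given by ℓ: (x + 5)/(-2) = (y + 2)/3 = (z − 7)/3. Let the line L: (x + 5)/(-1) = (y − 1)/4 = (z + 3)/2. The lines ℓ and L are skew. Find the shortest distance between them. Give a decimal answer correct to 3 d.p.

ℓ has direction (-2, 3, 3) through (-5, -2, 7).
L has direction (-1, 4, 2) through (-5, 1, -3).
Common perpendicular direction n = (-2, 3, 3) × (-1, 4, 2) = (-6, 1, -5).
With w = (-5, 1, -3) − (-5, -2, 7) = (0, 3, -10), w · n = 53.
Distance = |w · n| / |n| = |53| / √62 ≈ 6.731.

6.731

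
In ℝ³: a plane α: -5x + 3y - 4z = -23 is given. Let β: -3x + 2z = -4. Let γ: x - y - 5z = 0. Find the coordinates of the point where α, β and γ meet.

Solving the 3×3 linear system -5x + 3y - 4z = -23, -3x + 2z = -4, x - y - 5z = 0 (e.g. by elimination or Cramer's rule, determinant = -61) gives (2, -3, 1).

(2, -3, 1)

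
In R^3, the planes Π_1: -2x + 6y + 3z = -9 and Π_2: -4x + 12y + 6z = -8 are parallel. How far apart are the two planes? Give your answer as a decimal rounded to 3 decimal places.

Rescale Π_2 by 1/2: -2x + 6y + 3z = -4. Then distance = |-9 − (-4)| / √49 ≈ 0.714.

0.714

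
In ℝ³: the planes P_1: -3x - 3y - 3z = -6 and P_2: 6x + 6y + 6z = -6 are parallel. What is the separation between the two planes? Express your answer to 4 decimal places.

Rescale P_2 by 1/(-2): -3x - 3y - 3z = 3. Then distance = |-6 − 3| / √27 ≈ 1.7321.

1.7321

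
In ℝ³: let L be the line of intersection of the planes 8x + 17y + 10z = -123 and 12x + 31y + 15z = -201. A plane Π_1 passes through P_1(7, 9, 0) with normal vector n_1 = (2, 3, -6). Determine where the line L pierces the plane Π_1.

(1, -3, -8)

Direction of L: (8, 17, 10) × (12, 31, 15) = (-55, 0, 44).
A point on L: solving the two plane equations with x = -19 gives (-19, -3, 8).
Π_1: n_1·r = n_1·P_1 gives 2x + 3y - 6z = 41.
Substitute r = (-19, -3, 8) + t(-55, 0, 44) into the plane: -95 + (-374)t = 41, so t = -4/11.
Intersection: (-19, -3, 8) + (-4/11)·(-55, 0, 44) = (1, -3, -8).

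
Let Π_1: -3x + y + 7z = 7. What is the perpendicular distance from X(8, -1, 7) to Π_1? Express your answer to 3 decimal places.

n·X − d = (-3)·(8) + (1)·(-1) + (7)·(7) − 7 = 17; |n| = √59.
Distance = |17| / √59 = 17/√59 ≈ 2.213.

2.213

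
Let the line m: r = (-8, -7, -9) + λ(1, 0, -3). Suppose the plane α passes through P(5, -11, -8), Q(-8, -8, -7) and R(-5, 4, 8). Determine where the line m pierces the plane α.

(-9, -7, -6)

PQ = (-13, 3, 1), PR = (-10, 15, 16); a normal to α is PQ × PR = (33, 198, -165).
Using P: α has equation 33x + 198y - 165z = -693.
Substitute r = (-8, -7, -9) + t(1, 0, -3) into the plane: -165 + 528t = -693, so t = -1.
Intersection: (-8, -7, -9) + (-1)·(1, 0, -3) = (-9, -7, -6).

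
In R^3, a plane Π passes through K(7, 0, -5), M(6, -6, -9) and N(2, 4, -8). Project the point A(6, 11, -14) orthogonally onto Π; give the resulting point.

(0, 8, -8)

KM = (-1, -6, -4), KN = (-5, 4, -3); a normal to Π is KM × KN = (34, 17, -34).
Using K: Π has equation 34x + 17y - 34z = 408.
Foot = A − λn with λ = (n·A − d)/|n|² = (867 − 408)/2601 = 3/17.
Foot = (6, 11, -14) − (3/17)·(34, 17, -34) = (0, 8, -8).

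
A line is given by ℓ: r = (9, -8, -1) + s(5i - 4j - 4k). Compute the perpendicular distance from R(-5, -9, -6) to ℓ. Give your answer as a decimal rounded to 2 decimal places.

Taking (9, -8, -1) on ℓ with direction v = (5, -4, -4): w = R − (9, -8, -1) = (-14, -1, -5), and w × v = (-16, -81, 61).
Distance = |w × v| / |v| = √10538 / √57 ≈ 13.60.

13.60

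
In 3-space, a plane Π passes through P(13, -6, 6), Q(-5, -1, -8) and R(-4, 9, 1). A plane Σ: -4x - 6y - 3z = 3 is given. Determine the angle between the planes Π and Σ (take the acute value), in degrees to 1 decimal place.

62.8

PQ = (-18, 5, -14), PR = (-17, 15, -5); a normal to Π is PQ × PR = (185, 148, -185).
Using P: Π has equation 185x + 148y - 185z = 407.
cos θ = |n₁·n₂| / (|n₁||n₂|) = |-1073| / (√90354 · √61).
θ = arccos(0.45705) ≈ 62.8°.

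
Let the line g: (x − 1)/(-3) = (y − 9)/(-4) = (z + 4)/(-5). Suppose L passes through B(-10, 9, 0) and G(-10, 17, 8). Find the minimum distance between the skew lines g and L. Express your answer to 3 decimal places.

g has direction (-3, -4, -5) through (1, 9, -4).
A direction vector for L is G − B = (0, 8, 8).
Common perpendicular direction n = (-3, -4, -5) × (0, 8, 8) = (8, 24, -24).
With w = (-10, 9, 0) − (1, 9, -4) = (-11, 0, 4), w · n = -184.
Distance = |w · n| / |n| = |-184| / √1216 ≈ 5.277.

5.277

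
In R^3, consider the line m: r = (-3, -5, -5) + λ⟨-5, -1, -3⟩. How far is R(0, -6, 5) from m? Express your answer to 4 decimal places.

Taking (-3, -5, -5) on m with direction v = (-5, -1, -3): w = R − (-3, -5, -5) = (3, -1, 10), and w × v = (13, -41, -8).
Distance = |w × v| / |v| = √1914 / √35 ≈ 7.3950.

7.3950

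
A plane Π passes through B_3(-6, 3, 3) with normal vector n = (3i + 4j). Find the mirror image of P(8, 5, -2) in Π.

(-4, -11, -2)

Π: n·r = n·B_3 gives 3x + 4y = -6.
λ = (n·P − d)/|n|² = (44 − (-6))/25 = 2.
Reflection = P − 2λn = (8, 5, -2) − 4·(3, 4, 0) = (-4, -11, -2).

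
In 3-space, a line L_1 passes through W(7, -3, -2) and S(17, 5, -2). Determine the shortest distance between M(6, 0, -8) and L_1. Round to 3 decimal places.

6.694

A direction vector for L_1 is S − W = (10, 8, 0).
Taking (7, -3, -2) on L_1 with direction v = (10, 8, 0): w = M − (7, -3, -2) = (-1, 3, -6), and w × v = (48, -60, -38).
Distance = |w × v| / |v| = √7348 / √164 ≈ 6.694.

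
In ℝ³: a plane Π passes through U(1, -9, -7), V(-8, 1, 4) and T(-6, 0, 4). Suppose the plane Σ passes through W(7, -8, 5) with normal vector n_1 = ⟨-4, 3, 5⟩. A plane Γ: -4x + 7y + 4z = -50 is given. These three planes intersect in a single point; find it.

(1, -6, -1)

UV = (-9, 10, 11), UT = (-7, 9, 11); a normal to Π is UV × UT = (11, 22, -11).
Using U: Π has equation 11x + 22y - 11z = -110.
Σ: n_1·r = n_1·W gives -4x + 3y + 5z = -27.
Solving the 3×3 linear system 11x + 22y - 11z = -110, -4x + 3y + 5z = -27, -4x + 7y + 4z = -50 (e.g. by elimination or Cramer's rule, determinant = -165) gives (1, -6, -1).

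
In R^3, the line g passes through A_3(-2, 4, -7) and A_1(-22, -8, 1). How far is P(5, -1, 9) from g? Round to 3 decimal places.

18.061

A direction vector for g is A_1 − A_3 = (-20, -12, 8).
Taking (-2, 4, -7) on g with direction v = (-20, -12, 8): w = P − (-2, 4, -7) = (7, -5, 16), and w × v = (152, -376, -184).
Distance = |w × v| / |v| = √198336 / √608 ≈ 18.061.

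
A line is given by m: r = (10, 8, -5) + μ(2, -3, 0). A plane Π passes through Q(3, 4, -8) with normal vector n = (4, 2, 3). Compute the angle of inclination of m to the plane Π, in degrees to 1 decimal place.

5.9

Π: n·r = n·Q gives 4x + 2y + 3z = -4.
sin θ = |n·v| / (|n||v|) = |2| / (√29 · √13) = 0.10301.
θ ≈ 5.9°.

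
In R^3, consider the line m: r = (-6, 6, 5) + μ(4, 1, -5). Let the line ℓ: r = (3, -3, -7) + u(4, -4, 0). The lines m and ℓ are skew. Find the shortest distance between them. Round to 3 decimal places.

6.928

Common perpendicular direction n = (4, 1, -5) × (4, -4, 0) = (-20, -20, -20).
With w = (3, -3, -7) − (-6, 6, 5) = (9, -9, -12), w · n = 240.
Distance = |w · n| / |n| = |240| / √1200 ≈ 6.928.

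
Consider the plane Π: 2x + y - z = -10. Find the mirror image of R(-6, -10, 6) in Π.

(6, -4, 0)

λ = (n·R − d)/|n|² = (-28 − (-10))/6 = -3.
Reflection = R − 2λn = (-6, -10, 6) − (-6)·(2, 1, -1) = (6, -4, 0).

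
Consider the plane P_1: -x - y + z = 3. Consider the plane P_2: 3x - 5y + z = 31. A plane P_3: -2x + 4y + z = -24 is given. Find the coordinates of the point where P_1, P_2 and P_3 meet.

(2, -5, 0)

Solving the 3×3 linear system -x - y + z = 3, 3x - 5y + z = 31, -2x + 4y + z = -24 (e.g. by elimination or Cramer's rule, determinant = 16) gives (2, -5, 0).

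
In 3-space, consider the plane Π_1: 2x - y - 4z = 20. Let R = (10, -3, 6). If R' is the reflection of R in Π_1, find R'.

(14, -5, -2)

λ = (n·R − d)/|n|² = (-1 − 20)/21 = -1.
Reflection = R − 2λn = (10, -3, 6) − (-2)·(2, -1, -4) = (14, -5, -2).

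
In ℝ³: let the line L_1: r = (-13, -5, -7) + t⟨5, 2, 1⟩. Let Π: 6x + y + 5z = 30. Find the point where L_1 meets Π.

(7, 3, -3)

Substitute r = (-13, -5, -7) + t(5, 2, 1) into the plane: -118 + 37t = 30, so t = 4.
Intersection: (-13, -5, -7) + 4·(5, 2, 1) = (7, 3, -3).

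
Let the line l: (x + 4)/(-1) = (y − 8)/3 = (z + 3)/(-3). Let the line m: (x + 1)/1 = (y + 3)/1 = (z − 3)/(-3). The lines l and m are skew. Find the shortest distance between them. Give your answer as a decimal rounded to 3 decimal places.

2.558

l has direction (-1, 3, -3) through (-4, 8, -3).
m has direction (1, 1, -3) through (-1, -3, 3).
Common perpendicular direction n = (-1, 3, -3) × (1, 1, -3) = (-6, -6, -4).
With w = (-1, -3, 3) − (-4, 8, -3) = (3, -11, 6), w · n = 24.
Distance = |w · n| / |n| = |24| / √88 ≈ 2.558.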